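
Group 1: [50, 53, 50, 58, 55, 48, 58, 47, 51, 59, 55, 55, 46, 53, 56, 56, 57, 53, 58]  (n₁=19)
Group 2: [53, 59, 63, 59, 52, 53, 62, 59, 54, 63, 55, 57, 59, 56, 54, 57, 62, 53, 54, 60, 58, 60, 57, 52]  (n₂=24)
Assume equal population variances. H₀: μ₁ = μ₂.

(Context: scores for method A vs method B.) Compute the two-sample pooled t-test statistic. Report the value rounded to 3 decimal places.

x̄₁=53.579, s₁=3.963, n₁=19
x̄₂=57.125, s₂=3.530, n₂=24
s_p² = [18·3.963² + 23·3.530²]/41 = 13.8843
SE = √(s_p²·(1/19+1/24)) = 1.1442
t = (53.579−57.125)/1.1442 = -3.0991
df = 41

test statistic = -3.099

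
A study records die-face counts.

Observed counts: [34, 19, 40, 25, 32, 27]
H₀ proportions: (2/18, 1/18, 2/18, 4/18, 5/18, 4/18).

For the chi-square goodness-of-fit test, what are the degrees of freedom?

df = k − 1 = 6 − 1 = 5

degrees of freedom = 5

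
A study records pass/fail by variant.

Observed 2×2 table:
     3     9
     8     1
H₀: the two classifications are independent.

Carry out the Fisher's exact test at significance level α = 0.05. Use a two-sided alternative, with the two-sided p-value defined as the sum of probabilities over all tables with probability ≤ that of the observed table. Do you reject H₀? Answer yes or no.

reject H₀: yes

Margins: r₁=12, r₂=9, c₁=11, c₂=10, n=21
p_obs = C(12,3)·C(9,8)/C(21,11); sum pmf over tables with pmf ≤ p_obs
p-value (two-sided) = 0.00752
At α=0.05: p < α → reject H₀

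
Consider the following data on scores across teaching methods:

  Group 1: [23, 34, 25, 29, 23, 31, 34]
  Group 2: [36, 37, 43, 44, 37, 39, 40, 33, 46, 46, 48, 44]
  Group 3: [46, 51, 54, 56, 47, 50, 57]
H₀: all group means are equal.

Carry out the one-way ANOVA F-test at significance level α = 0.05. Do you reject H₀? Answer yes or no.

reject H₀: yes

Group means [28.43, 41.08, 51.57], grand mean 40.500
SSB = Σnᵢ(x̄ᵢ−x̄)² = 1882.155; SSW = ΣΣ(x−x̄ᵢ)² = 496.345
MSB = 1882.155/2 = 941.0774; MSW = 496.345/23 = 21.5802
F = MSB/MSW = 43.6083
df = (2, 23)
p-value (upper-tail) = 0.00000
At α=0.05: p < α → reject H₀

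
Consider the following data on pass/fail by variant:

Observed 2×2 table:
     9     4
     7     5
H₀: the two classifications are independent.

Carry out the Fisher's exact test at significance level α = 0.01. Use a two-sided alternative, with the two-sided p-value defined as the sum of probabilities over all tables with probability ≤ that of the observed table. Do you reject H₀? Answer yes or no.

Margins: r₁=13, r₂=12, c₁=16, c₂=9, n=25
p_obs = C(13,9)·C(12,7)/C(25,16); sum pmf over tables with pmf ≤ p_obs
p-value (two-sided) = 0.68817
At α=0.01: p ≥ α → fail to reject H₀

reject H₀: no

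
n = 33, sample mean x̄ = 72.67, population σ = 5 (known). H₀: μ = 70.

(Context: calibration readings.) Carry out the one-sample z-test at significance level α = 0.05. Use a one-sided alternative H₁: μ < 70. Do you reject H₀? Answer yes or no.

SE = σ/√n = 5/√33 = 0.8704
z = (x̄−μ₀)/SE = (72.67−70)/0.8704 = 3.0676
p-value (one-sided, H₁ less) = 0.99892
At α=0.05: p ≥ α → fail to reject H₀

reject H₀: no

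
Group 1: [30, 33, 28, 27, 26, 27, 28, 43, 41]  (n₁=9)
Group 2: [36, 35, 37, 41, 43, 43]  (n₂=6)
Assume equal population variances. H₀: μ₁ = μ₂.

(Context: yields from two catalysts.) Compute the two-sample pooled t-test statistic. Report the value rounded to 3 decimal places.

test statistic = -2.685

x̄₁=31.444, s₁=6.346, n₁=9
x̄₂=39.167, s₂=3.601, n₂=6
s_p² = [8·6.346² + 5·3.601²]/13 = 29.7735
SE = √(s_p²·(1/9+1/6)) = 2.8758
t = (31.444−39.167)/2.8758 = -2.6852
df = 13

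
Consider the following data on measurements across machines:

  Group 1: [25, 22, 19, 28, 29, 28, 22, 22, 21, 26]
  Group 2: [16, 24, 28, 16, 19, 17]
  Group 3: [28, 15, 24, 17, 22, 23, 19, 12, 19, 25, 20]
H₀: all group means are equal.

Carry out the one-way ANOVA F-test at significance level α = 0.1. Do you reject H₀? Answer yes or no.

Group means [24.20, 20.00, 20.36], grand mean 21.704
SSB = Σnᵢ(x̄ᵢ−x̄)² = 99.484; SSW = ΣΣ(x−x̄ᵢ)² = 446.145
MSB = 99.484/2 = 49.7421; MSW = 446.145/24 = 18.5894
F = MSB/MSW = 2.6758
df = (2, 24)
p-value (upper-tail) = 0.08932
At α=0.1: p < α → reject H₀

reject H₀: yes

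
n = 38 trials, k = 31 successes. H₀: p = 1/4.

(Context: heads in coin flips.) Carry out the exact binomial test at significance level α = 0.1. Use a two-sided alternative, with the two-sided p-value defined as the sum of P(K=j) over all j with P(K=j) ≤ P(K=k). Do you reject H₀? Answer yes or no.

reject H₀: yes

Exact binomial: n=38, k=31, p₀=1/4=0.2500
P(X=j) = C(n,j)·p₀^j·(1−p₀)^(n−j); p = Σ P(X=j) over j with P(X=j) ≤ P(X=31)
p-value (two-sided) = 0.00000
At α=0.1: p < α → reject H₀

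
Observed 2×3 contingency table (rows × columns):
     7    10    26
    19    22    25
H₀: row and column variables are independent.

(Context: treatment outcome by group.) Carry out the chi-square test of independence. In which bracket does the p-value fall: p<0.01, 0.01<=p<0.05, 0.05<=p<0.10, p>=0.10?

p-value bracket: 0.05<=p<0.10

Row totals [43, 66], col totals [26, 32, 51], n=109
χ² = (7−10.26)²/10.26 + (10−12.62)²/12.62 + (26−20.12)²/20.12 + (19−15.74)²/15.74 + (22−19.38)²/19.38 + (25−30.88)²/30.88 = 5.4474
df = 2
p-value (upper-tail) = 0.06563
→ bracket: 0.05<=p<0.10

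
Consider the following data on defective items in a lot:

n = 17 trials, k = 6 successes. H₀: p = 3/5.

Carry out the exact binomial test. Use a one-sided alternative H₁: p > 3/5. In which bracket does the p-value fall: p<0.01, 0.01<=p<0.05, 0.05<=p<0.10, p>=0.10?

p-value bracket: p>=0.10

Exact binomial: n=17, k=6, p₀=3/5=0.6000
P(X≥6) from Σ C(n,i)·p₀^i·(1−p₀)^(n−i)
p-value (one-sided, H₁ greater) = 0.98941
→ bracket: p>=0.10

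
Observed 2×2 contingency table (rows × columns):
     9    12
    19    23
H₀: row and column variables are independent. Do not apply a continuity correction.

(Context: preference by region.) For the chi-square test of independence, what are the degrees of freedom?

df = (r−1)(c−1) = (2−1)·(2−1) = 1

degrees of freedom = 1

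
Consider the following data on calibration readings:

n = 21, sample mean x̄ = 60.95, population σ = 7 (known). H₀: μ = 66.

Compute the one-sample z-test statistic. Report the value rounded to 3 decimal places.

test statistic = -3.306

SE = σ/√n = 7/√21 = 1.5275
z = (x̄−μ₀)/SE = (60.95−66)/1.5275 = -3.3060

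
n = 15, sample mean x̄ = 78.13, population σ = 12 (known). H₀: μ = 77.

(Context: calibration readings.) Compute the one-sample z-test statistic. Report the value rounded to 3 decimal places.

SE = σ/√n = 12/√15 = 3.0984
z = (x̄−μ₀)/SE = (78.13−77)/3.0984 = 0.3647

test statistic = 0.365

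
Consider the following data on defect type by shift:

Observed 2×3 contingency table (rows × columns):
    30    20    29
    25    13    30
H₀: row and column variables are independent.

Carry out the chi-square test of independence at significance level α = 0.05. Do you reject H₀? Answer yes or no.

reject H₀: no

Row totals [79, 68], col totals [55, 33, 59], n=147
χ² = (30−29.56)²/29.56 + (20−17.73)²/17.73 + (29−31.71)²/31.71 + (25−25.44)²/25.44 + (13−15.27)²/15.27 + (30−27.29)²/27.29 = 1.1396
df = 2
p-value (upper-tail) = 0.56564
At α=0.05: p ≥ α → fail to reject H₀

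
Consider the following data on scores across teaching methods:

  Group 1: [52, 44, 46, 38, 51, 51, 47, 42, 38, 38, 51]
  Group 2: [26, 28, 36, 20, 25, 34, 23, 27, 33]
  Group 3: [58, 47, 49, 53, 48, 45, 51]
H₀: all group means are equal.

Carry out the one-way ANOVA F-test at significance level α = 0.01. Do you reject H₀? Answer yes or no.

reject H₀: yes

Group means [45.27, 28.00, 50.14], grand mean 40.778
SSB = Σnᵢ(x̄ᵢ−x̄)² = 2305.628; SSW = ΣΣ(x−x̄ᵢ)² = 659.039
MSB = 2305.628/2 = 1152.8139; MSW = 659.039/24 = 27.4600
F = MSB/MSW = 41.9816
df = (2, 24)
p-value (upper-tail) = 0.00000
At α=0.01: p < α → reject H₀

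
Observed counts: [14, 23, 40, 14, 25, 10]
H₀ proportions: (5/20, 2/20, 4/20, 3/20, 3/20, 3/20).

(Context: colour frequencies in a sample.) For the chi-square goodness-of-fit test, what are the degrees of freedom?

df = k − 1 = 6 − 1 = 5

degrees of freedom = 5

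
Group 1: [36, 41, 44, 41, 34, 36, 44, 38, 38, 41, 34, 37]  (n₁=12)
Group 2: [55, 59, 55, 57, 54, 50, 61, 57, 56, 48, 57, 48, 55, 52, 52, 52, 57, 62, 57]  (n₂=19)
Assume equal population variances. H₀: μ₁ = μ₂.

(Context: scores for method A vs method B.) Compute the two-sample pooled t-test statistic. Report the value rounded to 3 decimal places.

x̄₁=38.667, s₁=3.499, n₁=12
x̄₂=54.947, s₂=3.894, n₂=19
s_p² = [11·3.499² + 18·3.894²]/29 = 14.0557
SE = √(s_p²·(1/12+1/19)) = 1.3824
t = (38.667−54.947)/1.3824 = -11.7770
df = 29

test statistic = -11.777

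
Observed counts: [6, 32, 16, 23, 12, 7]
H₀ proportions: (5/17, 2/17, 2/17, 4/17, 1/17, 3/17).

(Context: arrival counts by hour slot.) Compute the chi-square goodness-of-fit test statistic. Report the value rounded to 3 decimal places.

n = 96; E_i = n·p_i = [28.24, 11.29, 11.29, 22.59, 5.65, 16.94]
χ² = (6−28.24)²/28.24 + (32−11.29)²/11.29 + (16−11.29)²/11.29 + (23−22.59)²/22.59 + (12−5.65)²/5.65 + (7−16.94)²/16.94 = 70.4200
df = 5

test statistic = 70.420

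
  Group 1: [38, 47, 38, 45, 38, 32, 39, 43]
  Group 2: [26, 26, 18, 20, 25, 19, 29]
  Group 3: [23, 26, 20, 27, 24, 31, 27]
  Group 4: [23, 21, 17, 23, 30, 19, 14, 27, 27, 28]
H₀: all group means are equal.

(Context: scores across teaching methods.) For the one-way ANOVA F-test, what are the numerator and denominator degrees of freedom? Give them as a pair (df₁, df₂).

k = 4 groups, N = 32 total
df = (k−1, N−k) = (4−1, 32−4) = (3, 28)

degrees of freedom = [3, 28]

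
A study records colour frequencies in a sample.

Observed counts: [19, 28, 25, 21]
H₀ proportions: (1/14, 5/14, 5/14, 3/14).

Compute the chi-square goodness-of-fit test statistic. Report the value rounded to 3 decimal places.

test statistic = 25.895

n = 93; E_i = n·p_i = [6.64, 33.21, 33.21, 19.93]
χ² = (19−6.64)²/6.64 + (28−33.21)²/33.21 + (25−33.21)²/33.21 + (21−19.93)²/19.93 = 25.8946
df = 3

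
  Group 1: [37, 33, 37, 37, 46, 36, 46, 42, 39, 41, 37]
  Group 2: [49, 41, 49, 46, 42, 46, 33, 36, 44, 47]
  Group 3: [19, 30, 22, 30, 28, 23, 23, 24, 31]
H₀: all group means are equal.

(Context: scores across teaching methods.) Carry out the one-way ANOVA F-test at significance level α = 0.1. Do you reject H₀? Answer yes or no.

reject H₀: yes

Group means [39.18, 43.30, 25.56], grand mean 36.467
SSB = Σnᵢ(x̄ᵢ−x̄)² = 1619.508; SSW = ΣΣ(x−x̄ᵢ)² = 577.959
MSB = 1619.508/2 = 809.7540; MSW = 577.959/27 = 21.4059
F = MSB/MSW = 37.8286
df = (2, 27)
p-value (upper-tail) = 0.00000
At α=0.1: p < α → reject H₀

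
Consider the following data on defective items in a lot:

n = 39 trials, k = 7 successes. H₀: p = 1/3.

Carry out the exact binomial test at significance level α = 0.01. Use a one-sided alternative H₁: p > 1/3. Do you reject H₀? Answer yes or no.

Exact binomial: n=39, k=7, p₀=1/3=0.3333
P(X≥7) from Σ C(n,i)·p₀^i·(1−p₀)^(n−i)
p-value (one-sided, H₁ greater) = 0.98976
At α=0.01: p ≥ α → fail to reject H₀

reject H₀: no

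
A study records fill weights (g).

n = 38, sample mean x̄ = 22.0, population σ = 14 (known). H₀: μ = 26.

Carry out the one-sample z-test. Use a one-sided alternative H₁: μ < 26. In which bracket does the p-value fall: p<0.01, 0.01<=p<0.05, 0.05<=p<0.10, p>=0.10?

p-value bracket: 0.01<=p<0.05

SE = σ/√n = 14/√38 = 2.2711
z = (x̄−μ₀)/SE = (22.0−26)/2.2711 = -1.7613
p-value (one-sided, H₁ less) = 0.03910
→ bracket: 0.01<=p<0.05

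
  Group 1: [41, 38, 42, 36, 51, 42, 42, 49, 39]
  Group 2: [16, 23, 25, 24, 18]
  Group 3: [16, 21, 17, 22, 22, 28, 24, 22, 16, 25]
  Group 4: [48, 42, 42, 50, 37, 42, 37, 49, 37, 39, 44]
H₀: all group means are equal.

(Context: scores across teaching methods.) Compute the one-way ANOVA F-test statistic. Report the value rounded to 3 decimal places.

test statistic = 62.381

Group means [42.22, 21.20, 21.30, 42.45], grand mean 33.314
SSB = Σnᵢ(x̄ᵢ−x̄)² = 3810.360; SSW = ΣΣ(x−x̄ᵢ)² = 631.183
MSB = 3810.360/3 = 1270.1200; MSW = 631.183/31 = 20.3607
F = MSB/MSW = 62.3808
df = (3, 31)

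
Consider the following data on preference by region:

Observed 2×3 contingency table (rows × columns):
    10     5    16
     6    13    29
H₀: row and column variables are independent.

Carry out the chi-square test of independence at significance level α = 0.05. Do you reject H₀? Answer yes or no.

Row totals [31, 48], col totals [16, 18, 45], n=79
χ² = (10−6.28)²/6.28 + (5−7.06)²/7.06 + (16−17.66)²/17.66 + (6−9.72)²/9.72 + (13−10.94)²/10.94 + (29−27.34)²/27.34 = 4.8788
df = 2
p-value (upper-tail) = 0.08721
At α=0.05: p ≥ α → fail to reject H₀

reject H₀: no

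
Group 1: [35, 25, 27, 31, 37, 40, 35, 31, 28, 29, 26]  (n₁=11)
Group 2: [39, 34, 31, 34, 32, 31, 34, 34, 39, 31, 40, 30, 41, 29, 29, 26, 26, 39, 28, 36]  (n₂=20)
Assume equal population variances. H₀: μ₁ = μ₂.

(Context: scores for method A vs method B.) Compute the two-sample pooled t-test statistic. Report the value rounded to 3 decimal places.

x̄₁=31.273, s₁=4.880, n₁=11
x̄₂=33.150, s₂=4.648, n₂=20
s_p² = [10·4.880² + 19·4.648²]/29 = 22.3701
SE = √(s_p²·(1/11+1/20)) = 1.7754
t = (31.273−33.150)/1.7754 = -1.0574
df = 29

test statistic = -1.057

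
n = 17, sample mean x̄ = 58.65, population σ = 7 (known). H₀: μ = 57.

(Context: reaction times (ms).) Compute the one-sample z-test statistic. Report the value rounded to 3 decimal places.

SE = σ/√n = 7/√17 = 1.6977
z = (x̄−μ₀)/SE = (58.65−57)/1.6977 = 0.9719

test statistic = 0.972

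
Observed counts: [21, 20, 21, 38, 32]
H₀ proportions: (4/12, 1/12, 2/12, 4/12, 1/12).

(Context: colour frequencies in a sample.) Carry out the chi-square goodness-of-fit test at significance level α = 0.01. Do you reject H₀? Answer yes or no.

n = 132; E_i = n·p_i = [44.00, 11.00, 22.00, 44.00, 11.00]
χ² = (21−44.00)²/44.00 + (20−11.00)²/11.00 + (21−22.00)²/22.00 + (38−44.00)²/44.00 + (32−11.00)²/11.00 = 60.3409
df = 4
p-value (upper-tail) = 0.00000
At α=0.01: p < α → reject H₀

reject H₀: yes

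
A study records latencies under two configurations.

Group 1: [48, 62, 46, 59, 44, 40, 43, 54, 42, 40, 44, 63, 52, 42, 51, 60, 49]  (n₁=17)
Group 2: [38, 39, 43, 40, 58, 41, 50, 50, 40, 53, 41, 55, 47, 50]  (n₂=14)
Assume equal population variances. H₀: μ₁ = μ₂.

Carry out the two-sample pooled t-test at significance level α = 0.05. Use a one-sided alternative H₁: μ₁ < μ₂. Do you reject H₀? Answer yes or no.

reject H₀: no

x̄₁=49.353, s₁=7.818, n₁=17
x̄₂=46.071, s₂=6.604, n₂=14
s_p² = [16·7.818² + 13·6.604²]/29 = 53.2693
SE = √(s_p²·(1/17+1/14)) = 2.6341
t = (49.353−46.071)/2.6341 = 1.2458
df = 29
p-value (one-sided, H₁ less) = 0.88859
At α=0.05: p ≥ α → fail to reject H₀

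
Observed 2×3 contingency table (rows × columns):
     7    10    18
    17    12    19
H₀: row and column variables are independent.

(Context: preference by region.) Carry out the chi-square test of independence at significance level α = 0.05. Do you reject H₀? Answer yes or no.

reject H₀: no

Row totals [35, 48], col totals [24, 22, 37], n=83
χ² = (7−10.12)²/10.12 + (10−9.28)²/9.28 + (18−15.60)²/15.60 + (17−13.88)²/13.88 + (12−12.72)²/12.72 + (19−21.40)²/21.40 = 2.3982
df = 2
p-value (upper-tail) = 0.30147
At α=0.05: p ≥ α → fail to reject H₀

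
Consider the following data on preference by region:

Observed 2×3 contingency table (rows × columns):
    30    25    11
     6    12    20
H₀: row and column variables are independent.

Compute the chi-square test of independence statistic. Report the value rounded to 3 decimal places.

test statistic = 16.864

Row totals [66, 38], col totals [36, 37, 31], n=104
χ² = (30−22.85)²/22.85 + (25−23.48)²/23.48 + (11−19.67)²/19.67 + (6−13.15)²/13.15 + (12−13.52)²/13.52 + (20−11.33)²/11.33 = 16.8644
df = 2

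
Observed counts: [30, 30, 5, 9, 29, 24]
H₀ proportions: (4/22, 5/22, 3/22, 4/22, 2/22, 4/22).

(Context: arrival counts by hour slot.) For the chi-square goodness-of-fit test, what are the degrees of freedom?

df = k − 1 = 6 − 1 = 5

degrees of freedom = 5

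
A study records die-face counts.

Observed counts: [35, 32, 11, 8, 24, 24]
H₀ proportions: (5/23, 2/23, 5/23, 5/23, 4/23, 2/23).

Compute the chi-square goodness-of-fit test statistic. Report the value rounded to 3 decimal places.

n = 134; E_i = n·p_i = [29.13, 11.65, 29.13, 29.13, 23.30, 11.65]
χ² = (35−29.13)²/29.13 + (32−11.65)²/11.65 + (11−29.13)²/29.13 + (8−29.13)²/29.13 + (24−23.30)²/23.30 + (24−11.65)²/11.65 = 76.4328
df = 5

test statistic = 76.433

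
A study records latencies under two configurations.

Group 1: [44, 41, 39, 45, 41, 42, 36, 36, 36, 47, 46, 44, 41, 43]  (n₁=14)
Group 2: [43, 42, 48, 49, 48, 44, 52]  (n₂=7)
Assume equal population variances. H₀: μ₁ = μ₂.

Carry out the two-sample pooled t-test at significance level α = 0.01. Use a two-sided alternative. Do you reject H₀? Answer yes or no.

reject H₀: yes

x̄₁=41.500, s₁=3.674, n₁=14
x̄₂=46.571, s₂=3.645, n₂=7
s_p² = [13·3.674² + 6·3.645²]/19 = 13.4323
SE = √(s_p²·(1/14+1/7)) = 1.6966
t = (41.500−46.571)/1.6966 = -2.9892
df = 19
p-value (two-sided) = 0.00754
At α=0.01: p < α → reject H₀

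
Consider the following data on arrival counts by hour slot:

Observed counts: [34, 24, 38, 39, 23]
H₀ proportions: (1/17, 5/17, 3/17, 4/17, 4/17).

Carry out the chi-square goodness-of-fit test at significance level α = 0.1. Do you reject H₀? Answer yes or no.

n = 158; E_i = n·p_i = [9.29, 46.47, 27.88, 37.18, 37.18]
χ² = (34−9.29)²/9.29 + (24−46.47)²/46.47 + (38−27.88)²/27.88 + (39−37.18)²/37.18 + (23−37.18)²/37.18 = 85.7061
df = 4
p-value (upper-tail) = 0.00000
At α=0.1: p < α → reject H₀

reject H₀: yes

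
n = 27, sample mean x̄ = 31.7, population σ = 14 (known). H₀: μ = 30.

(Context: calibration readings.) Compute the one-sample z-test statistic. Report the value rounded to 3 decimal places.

test statistic = 0.631

SE = σ/√n = 14/√27 = 2.6943
z = (x̄−μ₀)/SE = (31.7−30)/2.6943 = 0.6310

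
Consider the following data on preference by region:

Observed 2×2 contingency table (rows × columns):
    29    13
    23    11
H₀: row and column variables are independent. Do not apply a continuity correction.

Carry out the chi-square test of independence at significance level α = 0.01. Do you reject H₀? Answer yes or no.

reject H₀: no

Row totals [42, 34], col totals [52, 24], n=76
χ² = (29−28.74)²/28.74 + (13−13.26)²/13.26 + (23−23.26)²/23.26 + (11−10.74)²/10.74 = 0.0171
df = 1
p-value (upper-tail) = 0.89609
At α=0.01: p ≥ α → fail to reject H₀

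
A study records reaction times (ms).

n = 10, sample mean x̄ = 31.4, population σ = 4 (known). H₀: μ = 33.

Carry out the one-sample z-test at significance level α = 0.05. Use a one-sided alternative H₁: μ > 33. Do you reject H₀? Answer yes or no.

SE = σ/√n = 4/√10 = 1.2649
z = (x̄−μ₀)/SE = (31.4−33)/1.2649 = -1.2649
p-value (one-sided, H₁ greater) = 0.89705
At α=0.05: p ≥ α → fail to reject H₀

reject H₀: no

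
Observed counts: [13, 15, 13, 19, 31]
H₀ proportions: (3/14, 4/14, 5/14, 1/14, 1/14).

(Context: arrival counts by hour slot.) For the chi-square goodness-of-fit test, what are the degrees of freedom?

degrees of freedom = 4

df = k − 1 = 5 − 1 = 4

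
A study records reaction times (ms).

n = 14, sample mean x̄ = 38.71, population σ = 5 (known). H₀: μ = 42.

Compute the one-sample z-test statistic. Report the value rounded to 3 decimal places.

test statistic = -2.462

SE = σ/√n = 5/√14 = 1.3363
z = (x̄−μ₀)/SE = (38.71−42)/1.3363 = -2.4620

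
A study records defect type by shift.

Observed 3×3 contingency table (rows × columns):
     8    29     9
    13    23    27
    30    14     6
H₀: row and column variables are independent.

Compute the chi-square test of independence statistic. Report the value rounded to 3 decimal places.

Row totals [46, 63, 50], col totals [51, 66, 42], n=159
χ² = (8−14.75)²/14.75 + (29−19.09)²/19.09 + (9−12.15)²/12.15 + (13−20.21)²/20.21 + (23−26.15)²/26.15 + (27−16.64)²/16.64 + (30−16.04)²/16.04 + (14−20.75)²/20.75 + (6−13.21)²/13.21 = 36.7333
df = 4

test statistic = 36.733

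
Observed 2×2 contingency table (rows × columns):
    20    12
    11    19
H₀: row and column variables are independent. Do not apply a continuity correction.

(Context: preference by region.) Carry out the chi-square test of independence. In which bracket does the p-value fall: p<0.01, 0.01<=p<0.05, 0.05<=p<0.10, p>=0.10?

p-value bracket: 0.01<=p<0.05

Row totals [32, 30], col totals [31, 31], n=62
χ² = (20−16.00)²/16.00 + (12−16.00)²/16.00 + (11−15.00)²/15.00 + (19−15.00)²/15.00 = 4.1333
df = 1
p-value (upper-tail) = 0.04205
→ bracket: 0.01<=p<0.05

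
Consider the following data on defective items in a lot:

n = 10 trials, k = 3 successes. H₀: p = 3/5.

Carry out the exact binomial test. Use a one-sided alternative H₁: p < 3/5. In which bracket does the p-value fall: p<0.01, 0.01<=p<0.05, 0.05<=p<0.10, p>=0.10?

p-value bracket: 0.05<=p<0.10

Exact binomial: n=10, k=3, p₀=3/5=0.6000
P(X≤3) from Σ C(n,i)·p₀^i·(1−p₀)^(n−i)
p-value (one-sided, H₁ less) = 0.05476
→ bracket: 0.05<=p<0.10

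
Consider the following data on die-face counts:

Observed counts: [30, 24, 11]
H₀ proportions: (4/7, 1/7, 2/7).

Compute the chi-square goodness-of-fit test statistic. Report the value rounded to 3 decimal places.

n = 65; E_i = n·p_i = [37.14, 9.29, 18.57]
χ² = (30−37.14)²/37.14 + (24−9.29)²/9.29 + (11−18.57)²/18.57 = 27.7769
df = 2

test statistic = 27.777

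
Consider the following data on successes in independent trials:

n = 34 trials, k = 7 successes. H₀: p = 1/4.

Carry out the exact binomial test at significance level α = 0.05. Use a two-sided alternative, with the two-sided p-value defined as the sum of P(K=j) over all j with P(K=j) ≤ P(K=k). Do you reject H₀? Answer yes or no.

reject H₀: no

Exact binomial: n=34, k=7, p₀=1/4=0.2500
P(X=j) = C(n,j)·p₀^j·(1−p₀)^(n−j); p = Σ P(X=j) over j with P(X=j) ≤ P(X=7)
p-value (two-sided) = 0.69306
At α=0.05: p ≥ α → fail to reject H₀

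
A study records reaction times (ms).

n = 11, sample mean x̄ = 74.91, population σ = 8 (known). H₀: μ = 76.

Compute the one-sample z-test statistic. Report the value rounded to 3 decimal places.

SE = σ/√n = 8/√11 = 2.4121
z = (x̄−μ₀)/SE = (74.91−76)/2.4121 = -0.4519

test statistic = -0.452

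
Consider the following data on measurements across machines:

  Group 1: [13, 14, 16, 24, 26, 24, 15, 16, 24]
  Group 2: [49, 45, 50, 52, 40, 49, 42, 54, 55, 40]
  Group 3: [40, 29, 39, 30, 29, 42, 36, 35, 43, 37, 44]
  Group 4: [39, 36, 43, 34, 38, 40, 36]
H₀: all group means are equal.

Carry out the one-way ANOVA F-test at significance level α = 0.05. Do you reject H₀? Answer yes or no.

Group means [19.11, 47.60, 36.73, 38.00], grand mean 35.622
SSB = Σnᵢ(x̄ᵢ−x̄)² = 3941.232; SSW = ΣΣ(x−x̄ᵢ)² = 855.471
MSB = 3941.232/3 = 1313.7440; MSW = 855.471/33 = 25.9234
F = MSB/MSW = 50.6780
df = (3, 33)
p-value (upper-tail) = 0.00000
At α=0.05: p < α → reject H₀

reject H₀: yes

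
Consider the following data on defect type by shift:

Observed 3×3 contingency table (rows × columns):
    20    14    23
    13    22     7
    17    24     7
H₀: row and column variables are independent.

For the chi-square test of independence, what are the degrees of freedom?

df = (r−1)(c−1) = (3−1)·(3−1) = 4

degrees of freedom = 4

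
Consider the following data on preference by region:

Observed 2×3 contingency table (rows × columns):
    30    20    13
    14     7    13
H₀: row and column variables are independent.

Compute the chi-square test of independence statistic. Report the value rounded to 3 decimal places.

Row totals [63, 34], col totals [44, 27, 26], n=97
χ² = (30−28.58)²/28.58 + (20−17.54)²/17.54 + (13−16.89)²/16.89 + (14−15.42)²/15.42 + (7−9.46)²/9.46 + (13−9.11)²/9.11 = 3.7418
df = 2

test statistic = 3.742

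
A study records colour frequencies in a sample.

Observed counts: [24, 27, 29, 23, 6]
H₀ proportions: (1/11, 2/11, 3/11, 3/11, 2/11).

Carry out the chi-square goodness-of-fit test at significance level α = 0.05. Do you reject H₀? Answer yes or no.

reject H₀: yes

n = 109; E_i = n·p_i = [9.91, 19.82, 29.73, 29.73, 19.82]
χ² = (24−9.91)²/9.91 + (27−19.82)²/19.82 + (29−29.73)²/29.73 + (23−29.73)²/29.73 + (6−19.82)²/19.82 = 33.8150
df = 4
p-value (upper-tail) = 0.00000
At α=0.05: p < α → reject H₀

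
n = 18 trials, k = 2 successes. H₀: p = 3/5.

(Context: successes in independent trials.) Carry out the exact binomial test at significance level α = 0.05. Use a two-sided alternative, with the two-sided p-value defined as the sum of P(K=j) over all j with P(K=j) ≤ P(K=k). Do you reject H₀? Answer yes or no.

Exact binomial: n=18, k=2, p₀=3/5=0.6000
P(X=j) = C(n,j)·p₀^j·(1−p₀)^(n−j); p = Σ P(X=j) over j with P(X=j) ≤ P(X=2)
p-value (two-sided) = 0.00003
At α=0.05: p < α → reject H₀

reject H₀: yes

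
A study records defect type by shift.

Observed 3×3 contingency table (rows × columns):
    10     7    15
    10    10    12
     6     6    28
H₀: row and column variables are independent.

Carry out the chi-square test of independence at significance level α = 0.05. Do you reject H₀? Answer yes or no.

Row totals [32, 32, 40], col totals [26, 23, 55], n=104
χ² = (10−8.00)²/8.00 + (7−7.08)²/7.08 + (15−16.92)²/16.92 + (10−8.00)²/8.00 + (10−7.08)²/7.08 + (12−16.92)²/16.92 + (6−10.00)²/10.00 + (6−8.85)²/8.85 + (28−21.15)²/21.15 = 8.5903
df = 4
p-value (upper-tail) = 0.07220
At α=0.05: p ≥ α → fail to reject H₀

reject H₀: no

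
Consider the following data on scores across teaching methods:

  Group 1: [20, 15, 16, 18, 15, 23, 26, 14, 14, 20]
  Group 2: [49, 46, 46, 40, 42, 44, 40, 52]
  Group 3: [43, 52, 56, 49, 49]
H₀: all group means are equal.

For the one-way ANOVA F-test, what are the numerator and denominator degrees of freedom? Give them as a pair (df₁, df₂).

k = 3 groups, N = 23 total
df = (k−1, N−k) = (3−1, 23−3) = (2, 20)

degrees of freedom = [2, 20]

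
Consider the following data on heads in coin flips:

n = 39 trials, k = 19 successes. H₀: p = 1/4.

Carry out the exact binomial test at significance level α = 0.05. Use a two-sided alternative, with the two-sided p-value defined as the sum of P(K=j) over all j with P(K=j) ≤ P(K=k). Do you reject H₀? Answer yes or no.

reject H₀: yes

Exact binomial: n=39, k=19, p₀=1/4=0.2500
P(X=j) = C(n,j)·p₀^j·(1−p₀)^(n−j); p = Σ P(X=j) over j with P(X=j) ≤ P(X=19)
p-value (two-sided) = 0.00136
At α=0.05: p < α → reject H₀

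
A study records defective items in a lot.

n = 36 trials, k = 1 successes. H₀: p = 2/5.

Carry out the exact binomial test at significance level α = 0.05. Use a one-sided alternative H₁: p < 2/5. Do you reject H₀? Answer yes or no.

reject H₀: yes

Exact binomial: n=36, k=1, p₀=2/5=0.4000
P(X≤1) from Σ C(n,i)·p₀^i·(1−p₀)^(n−i)
p-value (one-sided, H₁ less) = 0.00000
At α=0.05: p < α → reject H₀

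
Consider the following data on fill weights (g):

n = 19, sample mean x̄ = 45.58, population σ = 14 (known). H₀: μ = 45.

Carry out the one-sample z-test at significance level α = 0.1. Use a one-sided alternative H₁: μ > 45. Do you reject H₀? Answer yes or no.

reject H₀: no

SE = σ/√n = 14/√19 = 3.2118
z = (x̄−μ₀)/SE = (45.58−45)/3.2118 = 0.1806
p-value (one-sided, H₁ greater) = 0.42835
At α=0.1: p ≥ α → fail to reject H₀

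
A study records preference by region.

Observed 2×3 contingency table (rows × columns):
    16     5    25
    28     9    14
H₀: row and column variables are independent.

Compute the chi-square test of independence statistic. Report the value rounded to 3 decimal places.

test statistic = 7.280

Row totals [46, 51], col totals [44, 14, 39], n=97
χ² = (16−20.87)²/20.87 + (5−6.64)²/6.64 + (25−18.49)²/18.49 + (28−23.13)²/23.13 + (9−7.36)²/7.36 + (14−20.51)²/20.51 = 7.2798
df = 2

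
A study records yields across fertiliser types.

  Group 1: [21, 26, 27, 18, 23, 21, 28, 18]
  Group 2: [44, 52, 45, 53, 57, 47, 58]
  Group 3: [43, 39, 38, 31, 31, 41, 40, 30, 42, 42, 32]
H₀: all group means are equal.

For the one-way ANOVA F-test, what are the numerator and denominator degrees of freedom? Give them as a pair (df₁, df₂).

k = 3 groups, N = 26 total
df = (k−1, N−k) = (3−1, 26−3) = (2, 23)

degrees of freedom = [2, 23]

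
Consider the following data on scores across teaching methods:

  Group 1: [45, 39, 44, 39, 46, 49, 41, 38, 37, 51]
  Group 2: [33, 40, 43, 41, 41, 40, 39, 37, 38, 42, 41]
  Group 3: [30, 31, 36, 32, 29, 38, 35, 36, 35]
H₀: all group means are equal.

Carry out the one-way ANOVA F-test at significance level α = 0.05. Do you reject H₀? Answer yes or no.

Group means [42.90, 39.55, 33.56], grand mean 38.867
SSB = Σnᵢ(x̄ᵢ−x̄)² = 421.617; SSW = ΣΣ(x−x̄ᵢ)² = 365.849
MSB = 421.617/2 = 210.8086; MSW = 365.849/27 = 13.5500
F = MSB/MSW = 15.5579
df = (2, 27)
p-value (upper-tail) = 0.00003
At α=0.05: p < α → reject H₀

reject H₀: yes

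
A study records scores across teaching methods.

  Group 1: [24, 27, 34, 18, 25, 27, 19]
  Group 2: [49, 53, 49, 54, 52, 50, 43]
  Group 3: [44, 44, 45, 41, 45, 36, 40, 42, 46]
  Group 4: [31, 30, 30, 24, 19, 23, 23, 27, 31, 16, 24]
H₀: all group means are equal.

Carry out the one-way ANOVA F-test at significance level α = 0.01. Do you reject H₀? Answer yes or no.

reject H₀: yes

Group means [24.86, 50.00, 42.56, 25.27], grand mean 34.853
SSB = Σnᵢ(x̄ᵢ−x̄)² = 3849.004; SSW = ΣΣ(x−x̄ᵢ)² = 587.261
MSB = 3849.004/3 = 1283.0012; MSW = 587.261/30 = 19.5754
F = MSB/MSW = 65.5416
df = (3, 30)
p-value (upper-tail) = 0.00000
At α=0.01: p < α → reject H₀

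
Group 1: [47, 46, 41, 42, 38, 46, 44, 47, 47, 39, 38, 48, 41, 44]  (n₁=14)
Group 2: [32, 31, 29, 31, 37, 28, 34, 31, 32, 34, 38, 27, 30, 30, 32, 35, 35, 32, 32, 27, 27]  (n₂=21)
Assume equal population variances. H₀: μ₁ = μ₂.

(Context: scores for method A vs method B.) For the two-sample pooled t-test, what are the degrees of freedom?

degrees of freedom = 33

df = n₁ + n₂ − 2 = 14 + 21 − 2 = 33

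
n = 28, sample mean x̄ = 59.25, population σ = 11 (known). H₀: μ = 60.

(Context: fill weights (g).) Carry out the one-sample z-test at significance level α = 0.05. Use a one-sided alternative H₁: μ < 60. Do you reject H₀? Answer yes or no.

SE = σ/√n = 11/√28 = 2.0788
z = (x̄−μ₀)/SE = (59.25−60)/2.0788 = -0.3608
p-value (one-sided, H₁ less) = 0.35913
At α=0.05: p ≥ α → fail to reject H₀

reject H₀: no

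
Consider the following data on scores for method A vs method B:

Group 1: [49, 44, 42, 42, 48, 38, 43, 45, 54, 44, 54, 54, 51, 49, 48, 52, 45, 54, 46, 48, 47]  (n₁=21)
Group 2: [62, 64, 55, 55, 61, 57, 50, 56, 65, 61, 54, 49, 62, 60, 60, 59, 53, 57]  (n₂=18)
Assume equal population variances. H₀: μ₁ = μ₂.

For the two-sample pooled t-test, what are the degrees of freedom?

df = n₁ + n₂ − 2 = 21 + 18 − 2 = 37

degrees of freedom = 37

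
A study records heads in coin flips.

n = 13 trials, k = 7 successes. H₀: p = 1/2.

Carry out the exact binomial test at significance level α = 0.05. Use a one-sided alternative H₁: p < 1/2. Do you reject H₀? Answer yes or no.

reject H₀: no

Exact binomial: n=13, k=7, p₀=1/2=0.5000
P(X≤7) from Σ C(n,i)·p₀^i·(1−p₀)^(n−i)
p-value (one-sided, H₁ less) = 0.70947
At α=0.05: p ≥ α → fail to reject H₀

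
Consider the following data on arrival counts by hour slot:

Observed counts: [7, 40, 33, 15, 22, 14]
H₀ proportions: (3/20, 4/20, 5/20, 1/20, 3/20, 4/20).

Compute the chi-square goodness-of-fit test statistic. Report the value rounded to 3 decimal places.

n = 131; E_i = n·p_i = [19.65, 26.20, 32.75, 6.55, 19.65, 26.20]
χ² = (7−19.65)²/19.65 + (40−26.20)²/26.20 + (33−32.75)²/32.75 + (15−6.55)²/6.55 + (22−19.65)²/19.65 + (14−26.20)²/26.20 = 32.2774
df = 5

test statistic = 32.277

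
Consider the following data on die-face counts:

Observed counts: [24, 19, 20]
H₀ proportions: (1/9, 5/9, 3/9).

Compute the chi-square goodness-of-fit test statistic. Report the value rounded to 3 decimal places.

test statistic = 48.648

n = 63; E_i = n·p_i = [7.00, 35.00, 21.00]
χ² = (24−7.00)²/7.00 + (19−35.00)²/35.00 + (20−21.00)²/21.00 = 48.6476
df = 2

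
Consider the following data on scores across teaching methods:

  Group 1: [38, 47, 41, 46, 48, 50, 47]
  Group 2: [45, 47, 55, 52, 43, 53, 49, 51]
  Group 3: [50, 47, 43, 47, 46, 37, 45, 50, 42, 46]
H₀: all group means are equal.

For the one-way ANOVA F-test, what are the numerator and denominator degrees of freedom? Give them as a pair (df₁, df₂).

degrees of freedom = [2, 22]

k = 3 groups, N = 25 total
df = (k−1, N−k) = (3−1, 25−3) = (2, 22)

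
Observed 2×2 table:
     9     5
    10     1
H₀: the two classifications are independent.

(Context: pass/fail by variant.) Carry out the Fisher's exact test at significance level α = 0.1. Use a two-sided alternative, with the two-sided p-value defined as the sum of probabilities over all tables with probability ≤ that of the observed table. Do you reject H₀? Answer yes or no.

Margins: r₁=14, r₂=11, c₁=19, c₂=6, n=25
p_obs = C(14,9)·C(11,10)/C(25,19); sum pmf over tables with pmf ≤ p_obs
p-value (two-sided) = 0.18043
At α=0.1: p ≥ α → fail to reject H₀

reject H₀: no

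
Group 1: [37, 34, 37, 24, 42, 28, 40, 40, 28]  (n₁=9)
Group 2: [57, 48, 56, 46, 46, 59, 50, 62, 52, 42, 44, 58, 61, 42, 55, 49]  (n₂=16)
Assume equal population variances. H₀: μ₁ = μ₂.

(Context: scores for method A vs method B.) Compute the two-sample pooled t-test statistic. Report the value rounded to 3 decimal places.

test statistic = -6.265

x̄₁=34.444, s₁=6.366, n₁=9
x̄₂=51.688, s₂=6.730, n₂=16
s_p² = [8·6.366² + 15·6.730²]/23 = 43.6374
SE = √(s_p²·(1/9+1/16)) = 2.7524
t = (34.444−51.688)/2.7524 = -6.2646
df = 23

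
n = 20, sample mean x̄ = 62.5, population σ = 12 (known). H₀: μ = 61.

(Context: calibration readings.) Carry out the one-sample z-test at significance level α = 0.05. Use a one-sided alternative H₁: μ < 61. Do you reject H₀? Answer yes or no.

reject H₀: no

SE = σ/√n = 12/√20 = 2.6833
z = (x̄−μ₀)/SE = (62.5−61)/2.6833 = 0.5590
p-value (one-sided, H₁ less) = 0.71192
At α=0.05: p ≥ α → fail to reject H₀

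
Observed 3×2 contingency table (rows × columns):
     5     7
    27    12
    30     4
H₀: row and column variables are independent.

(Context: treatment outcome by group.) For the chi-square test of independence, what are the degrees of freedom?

degrees of freedom = 2

df = (r−1)(c−1) = (3−1)·(2−1) = 2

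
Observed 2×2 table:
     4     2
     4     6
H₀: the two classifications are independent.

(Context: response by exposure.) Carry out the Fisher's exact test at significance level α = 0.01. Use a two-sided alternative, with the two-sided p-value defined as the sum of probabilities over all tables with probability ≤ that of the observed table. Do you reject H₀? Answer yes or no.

reject H₀: no

Margins: r₁=6, r₂=10, c₁=8, c₂=8, n=16
p_obs = C(6,4)·C(10,4)/C(16,8); sum pmf over tables with pmf ≤ p_obs
p-value (two-sided) = 0.60839
At α=0.01: p ≥ α → fail to reject H₀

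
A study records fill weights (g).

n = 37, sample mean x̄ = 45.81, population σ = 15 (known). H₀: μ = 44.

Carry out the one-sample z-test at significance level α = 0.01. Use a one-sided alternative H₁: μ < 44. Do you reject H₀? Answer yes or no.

SE = σ/√n = 15/√37 = 2.4660
z = (x̄−μ₀)/SE = (45.81−44)/2.4660 = 0.7340
p-value (one-sided, H₁ less) = 0.76852
At α=0.01: p ≥ α → fail to reject H₀

reject H₀: no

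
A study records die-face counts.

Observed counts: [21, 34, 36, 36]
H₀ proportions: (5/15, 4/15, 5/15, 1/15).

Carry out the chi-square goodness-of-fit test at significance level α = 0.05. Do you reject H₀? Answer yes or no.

n = 127; E_i = n·p_i = [42.33, 33.87, 42.33, 8.47]
χ² = (21−42.33)²/42.33 + (34−33.87)²/33.87 + (36−42.33)²/42.33 + (36−8.47)²/8.47 = 101.2362
df = 3
p-value (upper-tail) = 0.00000
At α=0.05: p < α → reject H₀

reject H₀: yes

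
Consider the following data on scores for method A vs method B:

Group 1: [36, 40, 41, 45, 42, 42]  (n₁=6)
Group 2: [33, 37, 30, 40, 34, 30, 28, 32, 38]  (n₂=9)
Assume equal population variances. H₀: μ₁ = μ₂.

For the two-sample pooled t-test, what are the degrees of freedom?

degrees of freedom = 13

df = n₁ + n₂ − 2 = 6 + 9 − 2 = 13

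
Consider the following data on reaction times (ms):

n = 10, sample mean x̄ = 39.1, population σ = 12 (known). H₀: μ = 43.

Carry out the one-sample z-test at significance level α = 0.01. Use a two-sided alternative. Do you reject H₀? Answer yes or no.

reject H₀: no

SE = σ/√n = 12/√10 = 3.7947
z = (x̄−μ₀)/SE = (39.1−43)/3.7947 = -1.0277
p-value (two-sided) = 0.30407
At α=0.01: p ≥ α → fail to reject H₀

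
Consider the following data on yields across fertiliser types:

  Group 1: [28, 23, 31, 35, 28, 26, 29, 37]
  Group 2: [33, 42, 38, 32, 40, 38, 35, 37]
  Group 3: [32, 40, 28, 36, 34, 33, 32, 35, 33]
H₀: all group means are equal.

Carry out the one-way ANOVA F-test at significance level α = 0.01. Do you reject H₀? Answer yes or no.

Group means [29.62, 36.88, 33.67], grand mean 33.400
SSB = Σnᵢ(x̄ᵢ−x̄)² = 211.250; SSW = ΣΣ(x−x̄ᵢ)² = 314.750
MSB = 211.250/2 = 105.6250; MSW = 314.750/22 = 14.3068
F = MSB/MSW = 7.3828
df = (2, 22)
p-value (upper-tail) = 0.00352
At α=0.01: p < α → reject H₀

reject H₀: yes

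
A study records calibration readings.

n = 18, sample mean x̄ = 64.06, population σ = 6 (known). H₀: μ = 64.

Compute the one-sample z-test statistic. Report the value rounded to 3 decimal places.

test statistic = 0.042

SE = σ/√n = 6/√18 = 1.4142
z = (x̄−μ₀)/SE = (64.06−64)/1.4142 = 0.0424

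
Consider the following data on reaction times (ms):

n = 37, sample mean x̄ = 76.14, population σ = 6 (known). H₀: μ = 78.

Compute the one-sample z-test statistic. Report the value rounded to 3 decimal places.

SE = σ/√n = 6/√37 = 0.9864
z = (x̄−μ₀)/SE = (76.14−78)/0.9864 = -1.8857

test statistic = -1.886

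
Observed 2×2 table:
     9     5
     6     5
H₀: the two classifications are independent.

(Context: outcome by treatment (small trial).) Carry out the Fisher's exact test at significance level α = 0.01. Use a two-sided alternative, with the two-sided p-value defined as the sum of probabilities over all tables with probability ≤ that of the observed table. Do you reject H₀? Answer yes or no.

reject H₀: no

Margins: r₁=14, r₂=11, c₁=15, c₂=10, n=25
p_obs = C(14,9)·C(11,6)/C(25,15); sum pmf over tables with pmf ≤ p_obs
p-value (two-sided) = 0.69683
At α=0.01: p ≥ α → fail to reject H₀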